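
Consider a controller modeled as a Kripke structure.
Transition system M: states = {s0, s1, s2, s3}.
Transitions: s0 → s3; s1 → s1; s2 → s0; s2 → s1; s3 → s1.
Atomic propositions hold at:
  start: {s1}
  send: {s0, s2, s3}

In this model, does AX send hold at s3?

No

Sat(AX send) = {s : every successor in {s0, s2, s3}} = {s0}
s3 ∉ Sat(AX send) = {s0}, so the formula does not hold at s3.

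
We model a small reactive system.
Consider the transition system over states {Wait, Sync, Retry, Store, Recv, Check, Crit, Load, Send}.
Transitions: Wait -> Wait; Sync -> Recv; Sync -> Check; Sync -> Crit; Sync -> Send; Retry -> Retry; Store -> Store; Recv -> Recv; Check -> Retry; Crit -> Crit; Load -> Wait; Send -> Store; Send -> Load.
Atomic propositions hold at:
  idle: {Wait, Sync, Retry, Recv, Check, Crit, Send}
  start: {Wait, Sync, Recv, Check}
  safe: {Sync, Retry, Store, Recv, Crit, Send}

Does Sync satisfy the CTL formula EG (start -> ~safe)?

No

Sat(~safe) = {Wait, Check, Load}
Sat(start -> ~safe) = {Wait, Retry, Store, Check, Crit, Load, Send}
EG (start -> ~safe): greatest fixpoint, start Z0 = {Wait, Retry, Store, Check, Crit, Load, Send}, keep only states in Sat with some successor in Z. Already a fixed point.
Sat(EG (start -> ~safe)) = {Wait, Retry, Store, Check, Crit, Load, Send}
Sync ∉ Sat(EG (start -> ~safe)) = {Wait, Retry, Store, Check, Crit, Load, Send}, so the formula does not hold at Sync.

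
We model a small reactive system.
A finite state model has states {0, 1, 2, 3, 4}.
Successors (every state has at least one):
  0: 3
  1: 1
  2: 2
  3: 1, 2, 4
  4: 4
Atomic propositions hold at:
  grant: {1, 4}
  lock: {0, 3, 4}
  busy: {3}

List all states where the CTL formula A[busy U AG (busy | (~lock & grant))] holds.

{1}

Sat(~lock) = {1, 2}
Sat(~lock & grant) = {1}
Sat(busy | (~lock & grant)) = {1, 3}
AG (busy | (~lock & grant)): greatest fixpoint, start Z0 = {1, 3}, keep only states in Sat with every successor in Z. Z1 = {1}; fixed.
Sat(AG (busy | (~lock & grant))) = {1}
A[busy U AG (busy | (~lock & grant))]: least fixpoint, start Z0 = Sat(AG (busy | (~lock & grant))) = {1}, add states in Sat(busy) with every successor in Z. Already a fixed point.
Sat(A[busy U AG (busy | (~lock & grant))]) = {1}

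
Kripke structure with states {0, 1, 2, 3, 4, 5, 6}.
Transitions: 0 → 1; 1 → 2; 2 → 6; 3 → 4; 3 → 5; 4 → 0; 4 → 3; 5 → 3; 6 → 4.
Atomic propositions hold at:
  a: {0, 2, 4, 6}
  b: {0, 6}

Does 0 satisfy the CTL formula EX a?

Sat(EX a) = {s : some successor in {0, 2, 4, 6}} = {1, 2, 3, 4, 6}
0 ∉ Sat(EX a) = {1, 2, 3, 4, 6}, so the formula does not hold at 0.

No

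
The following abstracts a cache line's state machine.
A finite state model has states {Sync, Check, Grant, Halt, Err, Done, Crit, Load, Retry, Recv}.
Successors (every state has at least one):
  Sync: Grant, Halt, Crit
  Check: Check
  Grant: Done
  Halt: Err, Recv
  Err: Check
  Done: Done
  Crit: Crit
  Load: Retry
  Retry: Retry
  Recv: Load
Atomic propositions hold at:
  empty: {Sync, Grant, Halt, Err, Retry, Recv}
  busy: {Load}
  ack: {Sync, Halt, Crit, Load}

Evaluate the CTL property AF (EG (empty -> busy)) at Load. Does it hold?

No

Sat(empty -> busy) = {Check, Done, Crit, Load}
EG (empty -> busy): greatest fixpoint, start Z0 = {Check, Done, Crit, Load}, keep only states in Sat with some successor in Z. Z1 = {Check, Done, Crit}; fixed.
Sat(EG (empty -> busy)) = {Check, Done, Crit}
AF (EG (empty -> busy)): least fixpoint, start Z0 = {Check, Done, Crit}, add states with every successor in Z. Z1 = {Check, Grant, Err, Done, Crit}; fixed.
Sat(AF (EG (empty -> busy))) = {Check, Grant, Err, Done, Crit}
Load ∉ Sat(AF (EG (empty -> busy))) = {Check, Grant, Err, Done, Crit}, so the formula does not hold at Load.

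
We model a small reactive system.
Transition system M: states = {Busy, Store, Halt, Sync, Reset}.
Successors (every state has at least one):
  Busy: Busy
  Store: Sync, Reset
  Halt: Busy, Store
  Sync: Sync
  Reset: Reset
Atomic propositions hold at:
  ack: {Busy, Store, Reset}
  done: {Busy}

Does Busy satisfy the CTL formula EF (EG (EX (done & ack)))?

Sat(done & ack) = {Busy}
Sat(EX (done & ack)) = {s : some successor in {Busy}} = {Busy, Halt}
EG (EX (done & ack)): greatest fixpoint, start Z0 = {Busy, Halt}, keep only states in Sat with some successor in Z. Already a fixed point.
Sat(EG (EX (done & ack))) = {Busy, Halt}
EF (EG (EX (done & ack))): least fixpoint, start Z0 = {Busy, Halt}, add states with some successor in Z. Already a fixed point.
Sat(EF (EG (EX (done & ack)))) = {Busy, Halt}
Busy ∈ Sat(EF (EG (EX (done & ack)))) = {Busy, Halt}, so the formula holds at Busy.

Yes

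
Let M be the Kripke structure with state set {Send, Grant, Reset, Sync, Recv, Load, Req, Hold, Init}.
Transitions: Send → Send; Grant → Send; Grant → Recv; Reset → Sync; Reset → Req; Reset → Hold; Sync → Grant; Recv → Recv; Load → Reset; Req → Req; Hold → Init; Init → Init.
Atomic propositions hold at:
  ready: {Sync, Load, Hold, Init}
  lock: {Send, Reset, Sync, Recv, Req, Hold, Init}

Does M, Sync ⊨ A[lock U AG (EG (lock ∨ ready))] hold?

Sat(lock ∨ ready) = {Send, Reset, Sync, Recv, Load, Req, Hold, Init}
EG (lock ∨ ready): greatest fixpoint, start Z0 = {Send, Reset, Sync, Recv, Load, Req, Hold, Init}, keep only states in Sat with some successor in Z. Z1 = {Send, Reset, Recv, Load, Req, Hold, Init}; fixed.
Sat(EG (lock ∨ ready)) = {Send, Reset, Recv, Load, Req, Hold, Init}
AG (EG (lock ∨ ready)): greatest fixpoint, start Z0 = {Send, Reset, Recv, Load, Req, Hold, Init}, keep only states in Sat with every successor in Z. Z1 = {Send, Recv, Load, Req, Hold, Init}; Z2 = {Send, Recv, Req, Hold, Init}; fixed.
Sat(AG (EG (lock ∨ ready))) = {Send, Recv, Req, Hold, Init}
A[lock U AG (EG (lock ∨ ready))]: least fixpoint, start Z0 = Sat(AG (EG (lock ∨ ready))) = {Send, Recv, Req, Hold, Init}, add states in Sat(lock) with every successor in Z. Already a fixed point.
Sat(A[lock U AG (EG (lock ∨ ready))]) = {Send, Recv, Req, Hold, Init}
Sync ∉ Sat(A[lock U AG (EG (lock ∨ ready))]) = {Send, Recv, Req, Hold, Init}, so the formula does not hold at Sync.

No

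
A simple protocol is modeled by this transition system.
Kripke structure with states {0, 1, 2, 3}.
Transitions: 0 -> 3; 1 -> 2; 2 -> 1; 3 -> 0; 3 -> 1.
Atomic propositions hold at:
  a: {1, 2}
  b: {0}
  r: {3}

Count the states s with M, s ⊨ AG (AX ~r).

Sat(~r) = {0, 1, 2}
Sat(AX ~r) = {s : every successor in {0, 1, 2}} = {1, 2, 3}
AG (AX ~r): greatest fixpoint, start Z0 = {1, 2, 3}, keep only states in Sat with every successor in Z. Z1 = {1, 2}; fixed.
Sat(AG (AX ~r)) = {1, 2}
|Sat(AG (AX ~r))| = |{1, 2}| = 2.

2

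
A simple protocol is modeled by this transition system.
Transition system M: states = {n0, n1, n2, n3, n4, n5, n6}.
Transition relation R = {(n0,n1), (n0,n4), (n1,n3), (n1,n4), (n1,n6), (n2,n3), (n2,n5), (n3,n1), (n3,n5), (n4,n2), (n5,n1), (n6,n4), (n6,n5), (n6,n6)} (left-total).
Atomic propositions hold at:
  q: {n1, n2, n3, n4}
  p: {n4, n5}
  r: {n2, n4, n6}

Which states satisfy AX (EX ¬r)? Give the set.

{n2, n3, n4, n5}

Sat(¬r) = {n0, n1, n3, n5}
Sat(EX ¬r) = {s : some successor in {n0, n1, n3, n5}} = {n0, n1, n2, n3, n5, n6}
Sat(AX (EX ¬r)) = {s : every successor in {n0, n1, n2, n3, n5, n6}} = {n2, n3, n4, n5}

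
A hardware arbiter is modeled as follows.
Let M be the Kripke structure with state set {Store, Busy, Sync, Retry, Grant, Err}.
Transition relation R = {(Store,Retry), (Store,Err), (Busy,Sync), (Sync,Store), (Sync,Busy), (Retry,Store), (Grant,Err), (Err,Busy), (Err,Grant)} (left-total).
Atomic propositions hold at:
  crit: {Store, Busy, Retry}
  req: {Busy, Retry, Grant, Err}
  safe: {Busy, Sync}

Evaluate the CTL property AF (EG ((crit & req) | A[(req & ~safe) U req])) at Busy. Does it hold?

No

Sat(crit & req) = {Busy, Retry}
Sat(~safe) = {Store, Retry, Grant, Err}
Sat(req & ~safe) = {Retry, Grant, Err}
A[(req & ~safe) U req]: least fixpoint, start Z0 = Sat(req) = {Busy, Retry, Grant, Err}, add states in Sat(req & ~safe) with every successor in Z. Already a fixed point.
Sat(A[(req & ~safe) U req]) = {Busy, Retry, Grant, Err}
Sat((crit & req) | A[(req & ~safe) U req]) = {Busy, Retry, Grant, Err}
EG ((crit & req) | A[(req & ~safe) U req]): greatest fixpoint, start Z0 = {Busy, Retry, Grant, Err}, keep only states in Sat with some successor in Z. Z1 = {Grant, Err}; fixed.
Sat(EG ((crit & req) | A[(req & ~safe) U req])) = {Grant, Err}
AF (EG ((crit & req) | A[(req & ~safe) U req])): least fixpoint, start Z0 = {Grant, Err}, add states with every successor in Z. Already a fixed point.
Sat(AF (EG ((crit & req) | A[(req & ~safe) U req]))) = {Grant, Err}
Busy ∉ Sat(AF (EG ((crit & req) | A[(req & ~safe) U req]))) = {Grant, Err}, so the formula does not hold at Busy.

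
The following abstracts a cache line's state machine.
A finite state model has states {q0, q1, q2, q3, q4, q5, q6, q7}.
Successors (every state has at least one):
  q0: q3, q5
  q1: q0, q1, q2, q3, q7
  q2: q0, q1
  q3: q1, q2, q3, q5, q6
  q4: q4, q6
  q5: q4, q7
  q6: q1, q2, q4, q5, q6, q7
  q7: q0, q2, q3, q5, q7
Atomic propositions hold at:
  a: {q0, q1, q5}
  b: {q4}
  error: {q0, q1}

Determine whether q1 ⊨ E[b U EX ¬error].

Yes

Sat(¬error) = {q2, q3, q4, q5, q6, q7}
Sat(EX ¬error) = {s : some successor in {q2, q3, q4, q5, q6, q7}} = {q0, q1, q3, q4, q5, q6, q7}
E[b U EX ¬error]: least fixpoint, start Z0 = Sat(EX ¬error) = {q0, q1, q3, q4, q5, q6, q7}, add states in Sat(b) with some successor in Z. Already a fixed point.
Sat(E[b U EX ¬error]) = {q0, q1, q3, q4, q5, q6, q7}
q1 ∈ Sat(E[b U EX ¬error]) = {q0, q1, q3, q4, q5, q6, q7}, so the formula holds at q1.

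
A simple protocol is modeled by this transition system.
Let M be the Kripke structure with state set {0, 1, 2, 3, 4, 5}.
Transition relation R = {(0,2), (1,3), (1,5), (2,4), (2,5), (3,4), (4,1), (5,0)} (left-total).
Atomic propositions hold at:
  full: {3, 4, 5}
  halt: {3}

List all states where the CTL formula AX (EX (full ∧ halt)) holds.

{4}

Sat(full ∧ halt) = {3}
Sat(EX (full ∧ halt)) = {s : some successor in {3}} = {1}
Sat(AX (EX (full ∧ halt))) = {s : every successor in {1}} = {4}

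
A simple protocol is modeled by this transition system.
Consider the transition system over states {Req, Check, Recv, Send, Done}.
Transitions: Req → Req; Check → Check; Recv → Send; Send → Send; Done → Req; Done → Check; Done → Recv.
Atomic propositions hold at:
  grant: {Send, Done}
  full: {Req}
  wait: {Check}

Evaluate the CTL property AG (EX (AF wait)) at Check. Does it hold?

AF wait: least fixpoint, start Z0 = {Check}, add states with every successor in Z. Already a fixed point.
Sat(AF wait) = {Check}
Sat(EX (AF wait)) = {s : some successor in {Check}} = {Check, Done}
AG (EX (AF wait)): greatest fixpoint, start Z0 = {Check, Done}, keep only states in Sat with every successor in Z. Z1 = {Check}; fixed.
Sat(AG (EX (AF wait))) = {Check}
Check ∈ Sat(AG (EX (AF wait))) = {Check}, so the formula holds at Check.

Yes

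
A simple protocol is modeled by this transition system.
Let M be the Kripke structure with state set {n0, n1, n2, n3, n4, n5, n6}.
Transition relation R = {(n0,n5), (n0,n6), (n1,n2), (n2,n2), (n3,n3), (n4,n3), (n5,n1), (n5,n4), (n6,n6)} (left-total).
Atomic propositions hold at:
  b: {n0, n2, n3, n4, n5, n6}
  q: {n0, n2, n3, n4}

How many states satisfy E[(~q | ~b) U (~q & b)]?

2

Sat(~q) = {n1, n5, n6}
Sat(~b) = {n1}
Sat(~q | ~b) = {n1, n5, n6}
Sat(~q & b) = {n5, n6}
E[(~q | ~b) U (~q & b)]: least fixpoint, start Z0 = Sat((~q & b)) = {n5, n6}, add states in Sat(~q | ~b) with some successor in Z. Already a fixed point.
Sat(E[(~q | ~b) U (~q & b)]) = {n5, n6}
|Sat(E[(~q | ~b) U (~q & b)])| = |{n5, n6}| = 2.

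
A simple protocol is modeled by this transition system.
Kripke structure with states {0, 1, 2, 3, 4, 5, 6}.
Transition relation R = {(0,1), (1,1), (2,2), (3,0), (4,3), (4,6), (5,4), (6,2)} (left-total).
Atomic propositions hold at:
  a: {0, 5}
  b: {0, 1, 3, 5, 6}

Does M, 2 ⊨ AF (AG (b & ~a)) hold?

No

Sat(~a) = {1, 2, 3, 4, 6}
Sat(b & ~a) = {1, 3, 6}
AG (b & ~a): greatest fixpoint, start Z0 = {1, 3, 6}, keep only states in Sat with every successor in Z. Z1 = {1}; fixed.
Sat(AG (b & ~a)) = {1}
AF (AG (b & ~a)): least fixpoint, start Z0 = {1}, add states with every successor in Z. Z1 = {0, 1}; Z2 = {0, 1, 3}; fixed.
Sat(AF (AG (b & ~a))) = {0, 1, 3}
2 ∉ Sat(AF (AG (b & ~a))) = {0, 1, 3}, so the formula does not hold at 2.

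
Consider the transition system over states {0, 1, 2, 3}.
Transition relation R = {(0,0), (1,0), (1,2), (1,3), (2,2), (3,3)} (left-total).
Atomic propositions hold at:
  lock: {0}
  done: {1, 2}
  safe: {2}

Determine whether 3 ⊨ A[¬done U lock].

No

Sat(¬done) = {0, 3}
A[¬done U lock]: least fixpoint, start Z0 = Sat(lock) = {0}, add states in Sat(¬done) with every successor in Z. Already a fixed point.
Sat(A[¬done U lock]) = {0}
3 ∉ Sat(A[¬done U lock]) = {0}, so the formula does not hold at 3.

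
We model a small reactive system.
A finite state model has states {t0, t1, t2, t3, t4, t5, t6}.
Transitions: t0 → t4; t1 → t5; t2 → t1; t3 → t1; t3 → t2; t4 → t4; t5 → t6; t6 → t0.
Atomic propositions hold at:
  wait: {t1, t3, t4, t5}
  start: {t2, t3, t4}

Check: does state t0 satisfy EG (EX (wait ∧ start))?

Sat(wait ∧ start) = {t3, t4}
Sat(EX (wait ∧ start)) = {s : some successor in {t3, t4}} = {t0, t4}
EG (EX (wait ∧ start)): greatest fixpoint, start Z0 = {t0, t4}, keep only states in Sat with some successor in Z. Already a fixed point.
Sat(EG (EX (wait ∧ start))) = {t0, t4}
t0 ∈ Sat(EG (EX (wait ∧ start))) = {t0, t4}, so the formula holds at t0.

Yes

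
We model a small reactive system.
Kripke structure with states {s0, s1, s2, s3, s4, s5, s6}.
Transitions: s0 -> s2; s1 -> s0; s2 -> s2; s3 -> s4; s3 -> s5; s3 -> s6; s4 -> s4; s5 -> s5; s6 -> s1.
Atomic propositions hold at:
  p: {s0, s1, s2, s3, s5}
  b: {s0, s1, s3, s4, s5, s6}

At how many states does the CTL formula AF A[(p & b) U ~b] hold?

Sat(p & b) = {s0, s1, s3, s5}
Sat(~b) = {s2}
A[(p & b) U ~b]: least fixpoint, start Z0 = Sat(~b) = {s2}, add states in Sat(p & b) with every successor in Z. Z1 = {s0, s2}; Z2 = {s0, s1, s2}; fixed.
Sat(A[(p & b) U ~b]) = {s0, s1, s2}
AF A[(p & b) U ~b]: least fixpoint, start Z0 = {s0, s1, s2}, add states with every successor in Z. Z1 = {s0, s1, s2, s6}; fixed.
Sat(AF A[(p & b) U ~b]) = {s0, s1, s2, s6}
|Sat(AF A[(p & b) U ~b])| = |{s0, s1, s2, s6}| = 4.

4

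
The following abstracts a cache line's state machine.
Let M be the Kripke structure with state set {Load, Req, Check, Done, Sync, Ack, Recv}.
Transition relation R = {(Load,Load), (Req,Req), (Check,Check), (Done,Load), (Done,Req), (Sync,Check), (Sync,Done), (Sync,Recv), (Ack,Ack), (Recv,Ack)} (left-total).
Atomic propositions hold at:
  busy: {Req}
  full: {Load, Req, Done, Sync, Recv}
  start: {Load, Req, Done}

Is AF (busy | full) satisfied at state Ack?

No

Sat(busy | full) = {Load, Req, Done, Sync, Recv}
AF (busy | full): least fixpoint, start Z0 = {Load, Req, Done, Sync, Recv}, add states with every successor in Z. Already a fixed point.
Sat(AF (busy | full)) = {Load, Req, Done, Sync, Recv}
Ack ∉ Sat(AF (busy | full)) = {Load, Req, Done, Sync, Recv}, so the formula does not hold at Ack.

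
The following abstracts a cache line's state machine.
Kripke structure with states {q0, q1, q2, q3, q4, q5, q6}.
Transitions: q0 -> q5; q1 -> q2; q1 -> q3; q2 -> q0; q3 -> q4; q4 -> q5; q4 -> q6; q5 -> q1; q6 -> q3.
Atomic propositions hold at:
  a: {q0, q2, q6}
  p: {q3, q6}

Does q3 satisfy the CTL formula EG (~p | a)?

No

Sat(~p) = {q0, q1, q2, q4, q5}
Sat(~p | a) = {q0, q1, q2, q4, q5, q6}
EG (~p | a): greatest fixpoint, start Z0 = {q0, q1, q2, q4, q5, q6}, keep only states in Sat with some successor in Z. Z1 = {q0, q1, q2, q4, q5}; fixed.
Sat(EG (~p | a)) = {q0, q1, q2, q4, q5}
q3 ∉ Sat(EG (~p | a)) = {q0, q1, q2, q4, q5}, so the formula does not hold at q3.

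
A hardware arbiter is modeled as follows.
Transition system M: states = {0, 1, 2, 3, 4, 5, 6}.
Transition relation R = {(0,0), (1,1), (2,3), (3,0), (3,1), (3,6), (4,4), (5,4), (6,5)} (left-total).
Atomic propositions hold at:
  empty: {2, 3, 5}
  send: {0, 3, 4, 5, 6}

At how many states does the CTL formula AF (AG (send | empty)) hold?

Sat(send | empty) = {0, 2, 3, 4, 5, 6}
AG (send | empty): greatest fixpoint, start Z0 = {0, 2, 3, 4, 5, 6}, keep only states in Sat with every successor in Z. Z1 = {0, 2, 4, 5, 6}; Z2 = {0, 4, 5, 6}; fixed.
Sat(AG (send | empty)) = {0, 4, 5, 6}
AF (AG (send | empty)): least fixpoint, start Z0 = {0, 4, 5, 6}, add states with every successor in Z. Already a fixed point.
Sat(AF (AG (send | empty))) = {0, 4, 5, 6}
|Sat(AF (AG (send | empty)))| = |{0, 4, 5, 6}| = 4.

4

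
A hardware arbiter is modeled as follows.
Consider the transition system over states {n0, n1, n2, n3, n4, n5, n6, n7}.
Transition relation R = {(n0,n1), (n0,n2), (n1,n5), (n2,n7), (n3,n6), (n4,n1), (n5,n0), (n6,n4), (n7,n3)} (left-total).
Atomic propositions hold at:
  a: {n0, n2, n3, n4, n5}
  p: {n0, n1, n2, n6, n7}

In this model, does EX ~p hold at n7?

Sat(~p) = {n3, n4, n5}
Sat(EX ~p) = {s : some successor in {n3, n4, n5}} = {n1, n6, n7}
n7 ∈ Sat(EX ~p) = {n1, n6, n7}, so the formula holds at n7.

Yes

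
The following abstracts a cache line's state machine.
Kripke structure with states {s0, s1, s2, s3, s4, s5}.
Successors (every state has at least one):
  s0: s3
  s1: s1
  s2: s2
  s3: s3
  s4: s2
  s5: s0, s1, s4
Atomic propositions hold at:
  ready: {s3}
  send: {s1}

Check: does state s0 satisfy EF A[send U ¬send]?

Yes

Sat(¬send) = {s0, s2, s3, s4, s5}
A[send U ¬send]: least fixpoint, start Z0 = Sat(¬send) = {s0, s2, s3, s4, s5}, add states in Sat(send) with every successor in Z. Already a fixed point.
Sat(A[send U ¬send]) = {s0, s2, s3, s4, s5}
EF A[send U ¬send]: least fixpoint, start Z0 = {s0, s2, s3, s4, s5}, add states with some successor in Z. Already a fixed point.
Sat(EF A[send U ¬send]) = {s0, s2, s3, s4, s5}
s0 ∈ Sat(EF A[send U ¬send]) = {s0, s2, s3, s4, s5}, so the formula holds at s0.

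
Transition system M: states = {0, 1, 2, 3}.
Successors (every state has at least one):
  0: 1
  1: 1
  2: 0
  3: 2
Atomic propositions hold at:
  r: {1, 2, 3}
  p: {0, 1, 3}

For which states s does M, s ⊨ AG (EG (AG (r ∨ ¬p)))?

Sat(¬p) = {2}
Sat(r ∨ ¬p) = {1, 2, 3}
AG (r ∨ ¬p): greatest fixpoint, start Z0 = {1, 2, 3}, keep only states in Sat with every successor in Z. Z1 = {1, 3}; Z2 = {1}; fixed.
Sat(AG (r ∨ ¬p)) = {1}
EG (AG (r ∨ ¬p)): greatest fixpoint, start Z0 = {1}, keep only states in Sat with some successor in Z. Already a fixed point.
Sat(EG (AG (r ∨ ¬p))) = {1}
AG (EG (AG (r ∨ ¬p))): greatest fixpoint, start Z0 = {1}, keep only states in Sat with every successor in Z. Already a fixed point.
Sat(AG (EG (AG (r ∨ ¬p)))) = {1}

{1}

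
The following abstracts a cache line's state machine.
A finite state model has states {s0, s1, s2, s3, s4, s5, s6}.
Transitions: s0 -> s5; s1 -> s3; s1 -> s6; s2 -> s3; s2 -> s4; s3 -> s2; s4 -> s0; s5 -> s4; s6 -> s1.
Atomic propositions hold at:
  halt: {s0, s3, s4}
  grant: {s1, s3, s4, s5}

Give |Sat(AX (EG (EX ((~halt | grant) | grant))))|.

Sat(~halt) = {s1, s2, s5, s6}
Sat(~halt | grant) = {s1, s2, s3, s4, s5, s6}
Sat((~halt | grant) | grant) = {s1, s2, s3, s4, s5, s6}
Sat(EX ((~halt | grant) | grant)) = {s : some successor in {s1, s2, s3, s4, s5, s6}} = {s0, s1, s2, s3, s5, s6}
EG (EX ((~halt | grant) | grant)): greatest fixpoint, start Z0 = {s0, s1, s2, s3, s5, s6}, keep only states in Sat with some successor in Z. Z1 = {s0, s1, s2, s3, s6}; Z2 = {s1, s2, s3, s6}; fixed.
Sat(EG (EX ((~halt | grant) | grant))) = {s1, s2, s3, s6}
Sat(AX (EG (EX ((~halt | grant) | grant)))) = {s : every successor in {s1, s2, s3, s6}} = {s1, s3, s6}
|Sat(AX (EG (EX ((~halt | grant) | grant))))| = |{s1, s3, s6}| = 3.

3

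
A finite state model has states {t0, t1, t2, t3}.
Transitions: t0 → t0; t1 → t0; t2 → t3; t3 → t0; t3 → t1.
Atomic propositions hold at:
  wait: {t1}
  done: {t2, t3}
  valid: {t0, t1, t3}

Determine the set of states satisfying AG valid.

AG valid: greatest fixpoint, start Z0 = {t0, t1, t3}, keep only states in Sat with every successor in Z. Already a fixed point.
Sat(AG valid) = {t0, t1, t3}

{t0, t1, t3}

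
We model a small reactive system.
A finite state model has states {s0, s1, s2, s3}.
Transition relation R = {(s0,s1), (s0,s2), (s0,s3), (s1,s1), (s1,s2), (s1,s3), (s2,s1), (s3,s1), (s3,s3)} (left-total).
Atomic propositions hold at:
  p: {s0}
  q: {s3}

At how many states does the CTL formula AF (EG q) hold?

1

EG q: greatest fixpoint, start Z0 = {s3}, keep only states in Sat with some successor in Z. Already a fixed point.
Sat(EG q) = {s3}
AF (EG q): least fixpoint, start Z0 = {s3}, add states with every successor in Z. Already a fixed point.
Sat(AF (EG q)) = {s3}
|Sat(AF (EG q))| = |{s3}| = 1.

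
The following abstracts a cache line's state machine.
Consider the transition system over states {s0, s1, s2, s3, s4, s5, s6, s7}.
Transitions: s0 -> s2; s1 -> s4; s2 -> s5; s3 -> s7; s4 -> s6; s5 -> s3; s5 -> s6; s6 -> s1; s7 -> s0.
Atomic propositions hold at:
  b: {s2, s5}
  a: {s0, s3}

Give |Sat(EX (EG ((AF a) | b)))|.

AF a: least fixpoint, start Z0 = {s0, s3}, add states with every successor in Z. Z1 = {s0, s3, s7}; fixed.
Sat(AF a) = {s0, s3, s7}
Sat((AF a) | b) = {s0, s2, s3, s5, s7}
EG ((AF a) | b): greatest fixpoint, start Z0 = {s0, s2, s3, s5, s7}, keep only states in Sat with some successor in Z. Already a fixed point.
Sat(EG ((AF a) | b)) = {s0, s2, s3, s5, s7}
Sat(EX (EG ((AF a) | b))) = {s : some successor in {s0, s2, s3, s5, s7}} = {s0, s2, s3, s5, s7}
|Sat(EX (EG ((AF a) | b)))| = |{s0, s2, s3, s5, s7}| = 5.

5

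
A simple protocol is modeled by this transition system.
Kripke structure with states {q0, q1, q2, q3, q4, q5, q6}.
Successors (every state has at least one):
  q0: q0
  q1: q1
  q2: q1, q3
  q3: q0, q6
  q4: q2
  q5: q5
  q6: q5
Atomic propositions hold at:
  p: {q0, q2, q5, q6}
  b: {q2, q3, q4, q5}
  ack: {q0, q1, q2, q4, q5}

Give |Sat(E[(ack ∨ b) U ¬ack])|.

4

Sat(ack ∨ b) = {q0, q1, q2, q3, q4, q5}
Sat(¬ack) = {q3, q6}
E[(ack ∨ b) U ¬ack]: least fixpoint, start Z0 = Sat(¬ack) = {q3, q6}, add states in Sat(ack ∨ b) with some successor in Z. Z1 = {q2, q3, q6}; Z2 = {q2, q3, q4, q6}; fixed.
Sat(E[(ack ∨ b) U ¬ack]) = {q2, q3, q4, q6}
|Sat(E[(ack ∨ b) U ¬ack])| = |{q2, q3, q4, q6}| = 4.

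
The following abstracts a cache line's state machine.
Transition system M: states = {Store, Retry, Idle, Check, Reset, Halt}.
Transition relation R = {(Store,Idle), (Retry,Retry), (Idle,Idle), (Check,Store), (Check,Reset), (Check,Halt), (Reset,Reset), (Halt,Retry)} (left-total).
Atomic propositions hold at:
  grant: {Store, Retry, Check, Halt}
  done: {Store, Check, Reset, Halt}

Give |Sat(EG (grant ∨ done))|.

4

Sat(grant ∨ done) = {Store, Retry, Check, Reset, Halt}
EG (grant ∨ done): greatest fixpoint, start Z0 = {Store, Retry, Check, Reset, Halt}, keep only states in Sat with some successor in Z. Z1 = {Retry, Check, Reset, Halt}; fixed.
Sat(EG (grant ∨ done)) = {Retry, Check, Reset, Halt}
|Sat(EG (grant ∨ done))| = |{Retry, Check, Reset, Halt}| = 4.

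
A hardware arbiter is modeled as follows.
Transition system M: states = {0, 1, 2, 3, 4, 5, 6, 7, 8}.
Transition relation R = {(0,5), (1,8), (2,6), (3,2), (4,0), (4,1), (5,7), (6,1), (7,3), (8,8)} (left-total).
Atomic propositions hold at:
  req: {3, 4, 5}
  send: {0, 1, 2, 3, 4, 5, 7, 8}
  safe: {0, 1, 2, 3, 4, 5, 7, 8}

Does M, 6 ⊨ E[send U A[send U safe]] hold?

No

A[send U safe]: least fixpoint, start Z0 = Sat(safe) = {0, 1, 2, 3, 4, 5, 7, 8}, add states in Sat(send) with every successor in Z. Already a fixed point.
Sat(A[send U safe]) = {0, 1, 2, 3, 4, 5, 7, 8}
E[send U A[send U safe]]: least fixpoint, start Z0 = Sat(A[send U safe]) = {0, 1, 2, 3, 4, 5, 7, 8}, add states in Sat(send) with some successor in Z. Already a fixed point.
Sat(E[send U A[send U safe]]) = {0, 1, 2, 3, 4, 5, 7, 8}
6 ∉ Sat(E[send U A[send U safe]]) = {0, 1, 2, 3, 4, 5, 7, 8}, so the formula does not hold at 6.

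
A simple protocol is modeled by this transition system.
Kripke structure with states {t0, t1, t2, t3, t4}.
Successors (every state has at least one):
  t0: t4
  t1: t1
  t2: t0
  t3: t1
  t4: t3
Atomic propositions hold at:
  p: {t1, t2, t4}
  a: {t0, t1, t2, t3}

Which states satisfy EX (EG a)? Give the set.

{t1, t3, t4}

EG a: greatest fixpoint, start Z0 = {t0, t1, t2, t3}, keep only states in Sat with some successor in Z. Z1 = {t1, t2, t3}; Z2 = {t1, t3}; fixed.
Sat(EG a) = {t1, t3}
Sat(EX (EG a)) = {s : some successor in {t1, t3}} = {t1, t3, t4}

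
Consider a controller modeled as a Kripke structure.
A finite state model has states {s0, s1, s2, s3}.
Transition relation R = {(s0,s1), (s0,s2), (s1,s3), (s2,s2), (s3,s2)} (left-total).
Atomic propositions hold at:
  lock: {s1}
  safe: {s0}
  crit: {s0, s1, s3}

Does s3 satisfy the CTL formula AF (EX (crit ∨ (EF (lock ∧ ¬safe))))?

Sat(¬safe) = {s1, s2, s3}
Sat(lock ∧ ¬safe) = {s1}
EF (lock ∧ ¬safe): least fixpoint, start Z0 = {s1}, add states with some successor in Z. Z1 = {s0, s1}; fixed.
Sat(EF (lock ∧ ¬safe)) = {s0, s1}
Sat(crit ∨ (EF (lock ∧ ¬safe))) = {s0, s1, s3}
Sat(EX (crit ∨ (EF (lock ∧ ¬safe)))) = {s : some successor in {s0, s1, s3}} = {s0, s1}
AF (EX (crit ∨ (EF (lock ∧ ¬safe)))): least fixpoint, start Z0 = {s0, s1}, add states with every successor in Z. Already a fixed point.
Sat(AF (EX (crit ∨ (EF (lock ∧ ¬safe))))) = {s0, s1}
s3 ∉ Sat(AF (EX (crit ∨ (EF (lock ∧ ¬safe))))) = {s0, s1}, so the formula does not hold at s3.

No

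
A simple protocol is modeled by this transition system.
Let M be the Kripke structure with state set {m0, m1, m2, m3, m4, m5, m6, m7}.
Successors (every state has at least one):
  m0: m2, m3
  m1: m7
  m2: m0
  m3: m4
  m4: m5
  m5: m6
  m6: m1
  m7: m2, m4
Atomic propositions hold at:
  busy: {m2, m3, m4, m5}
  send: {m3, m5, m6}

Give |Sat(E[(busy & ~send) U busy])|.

4

Sat(~send) = {m0, m1, m2, m4, m7}
Sat(busy & ~send) = {m2, m4}
E[(busy & ~send) U busy]: least fixpoint, start Z0 = Sat(busy) = {m2, m3, m4, m5}, add states in Sat(busy & ~send) with some successor in Z. Already a fixed point.
Sat(E[(busy & ~send) U busy]) = {m2, m3, m4, m5}
|Sat(E[(busy & ~send) U busy])| = |{m2, m3, m4, m5}| = 4.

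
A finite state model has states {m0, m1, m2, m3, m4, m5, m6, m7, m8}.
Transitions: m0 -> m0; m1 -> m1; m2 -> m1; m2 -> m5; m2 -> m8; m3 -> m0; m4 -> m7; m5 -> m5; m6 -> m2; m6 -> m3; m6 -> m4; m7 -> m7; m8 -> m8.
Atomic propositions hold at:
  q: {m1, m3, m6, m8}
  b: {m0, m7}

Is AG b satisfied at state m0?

AG b: greatest fixpoint, start Z0 = {m0, m7}, keep only states in Sat with every successor in Z. Already a fixed point.
Sat(AG b) = {m0, m7}
m0 ∈ Sat(AG b) = {m0, m7}, so the formula holds at m0.

Yes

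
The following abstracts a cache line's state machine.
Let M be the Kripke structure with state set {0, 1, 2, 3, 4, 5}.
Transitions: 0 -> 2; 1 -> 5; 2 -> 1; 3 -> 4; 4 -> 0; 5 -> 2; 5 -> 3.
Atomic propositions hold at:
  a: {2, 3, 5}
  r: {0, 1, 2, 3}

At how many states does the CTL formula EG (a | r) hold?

4

Sat(a | r) = {0, 1, 2, 3, 5}
EG (a | r): greatest fixpoint, start Z0 = {0, 1, 2, 3, 5}, keep only states in Sat with some successor in Z. Z1 = {0, 1, 2, 5}; fixed.
Sat(EG (a | r)) = {0, 1, 2, 5}
|Sat(EG (a | r))| = |{0, 1, 2, 5}| = 4.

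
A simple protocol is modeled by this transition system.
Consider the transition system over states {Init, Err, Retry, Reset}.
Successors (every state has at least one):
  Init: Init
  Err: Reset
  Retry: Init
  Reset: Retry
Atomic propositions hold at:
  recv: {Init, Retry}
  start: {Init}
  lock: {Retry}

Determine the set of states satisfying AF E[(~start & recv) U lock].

Sat(~start) = {Err, Retry, Reset}
Sat(~start & recv) = {Retry}
E[(~start & recv) U lock]: least fixpoint, start Z0 = Sat(lock) = {Retry}, add states in Sat(~start & recv) with some successor in Z. Already a fixed point.
Sat(E[(~start & recv) U lock]) = {Retry}
AF E[(~start & recv) U lock]: least fixpoint, start Z0 = {Retry}, add states with every successor in Z. Z1 = {Retry, Reset}; Z2 = {Err, Retry, Reset}; fixed.
Sat(AF E[(~start & recv) U lock]) = {Err, Retry, Reset}

{Err, Retry, Reset}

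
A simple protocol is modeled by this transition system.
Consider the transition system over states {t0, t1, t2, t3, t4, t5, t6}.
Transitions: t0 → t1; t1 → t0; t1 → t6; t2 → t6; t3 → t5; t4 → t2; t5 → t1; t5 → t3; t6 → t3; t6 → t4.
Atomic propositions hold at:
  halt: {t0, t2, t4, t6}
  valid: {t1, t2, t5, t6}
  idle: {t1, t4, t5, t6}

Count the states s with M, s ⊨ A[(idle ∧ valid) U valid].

4

Sat(idle ∧ valid) = {t1, t5, t6}
A[(idle ∧ valid) U valid]: least fixpoint, start Z0 = Sat(valid) = {t1, t2, t5, t6}, add states in Sat(idle ∧ valid) with every successor in Z. Already a fixed point.
Sat(A[(idle ∧ valid) U valid]) = {t1, t2, t5, t6}
|Sat(A[(idle ∧ valid) U valid])| = |{t1, t2, t5, t6}| = 4.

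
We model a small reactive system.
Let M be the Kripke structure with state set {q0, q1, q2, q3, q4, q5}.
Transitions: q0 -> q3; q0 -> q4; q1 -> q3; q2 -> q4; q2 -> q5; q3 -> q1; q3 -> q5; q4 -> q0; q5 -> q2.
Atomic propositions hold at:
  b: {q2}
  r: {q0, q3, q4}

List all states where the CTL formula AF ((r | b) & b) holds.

Sat(r | b) = {q0, q2, q3, q4}
Sat((r | b) & b) = {q2}
AF ((r | b) & b): least fixpoint, start Z0 = {q2}, add states with every successor in Z. Z1 = {q2, q5}; fixed.
Sat(AF ((r | b) & b)) = {q2, q5}

{q2, q5}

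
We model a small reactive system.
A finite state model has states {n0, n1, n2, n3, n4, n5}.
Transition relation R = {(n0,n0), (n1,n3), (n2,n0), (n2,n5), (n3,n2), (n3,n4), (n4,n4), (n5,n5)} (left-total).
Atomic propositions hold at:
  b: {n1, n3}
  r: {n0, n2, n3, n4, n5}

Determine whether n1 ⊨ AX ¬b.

Sat(¬b) = {n0, n2, n4, n5}
Sat(AX ¬b) = {s : every successor in {n0, n2, n4, n5}} = {n0, n2, n3, n4, n5}
n1 ∉ Sat(AX ¬b) = {n0, n2, n3, n4, n5}, so the formula does not hold at n1.

No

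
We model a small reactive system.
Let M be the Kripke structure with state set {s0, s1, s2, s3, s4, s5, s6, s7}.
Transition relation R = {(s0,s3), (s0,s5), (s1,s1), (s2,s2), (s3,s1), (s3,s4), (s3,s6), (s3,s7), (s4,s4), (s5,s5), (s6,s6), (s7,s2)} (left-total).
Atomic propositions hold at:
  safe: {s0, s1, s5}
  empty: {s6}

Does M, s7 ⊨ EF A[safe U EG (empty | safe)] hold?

No

Sat(empty | safe) = {s0, s1, s5, s6}
EG (empty | safe): greatest fixpoint, start Z0 = {s0, s1, s5, s6}, keep only states in Sat with some successor in Z. Already a fixed point.
Sat(EG (empty | safe)) = {s0, s1, s5, s6}
A[safe U EG (empty | safe)]: least fixpoint, start Z0 = Sat(EG (empty | safe)) = {s0, s1, s5, s6}, add states in Sat(safe) with every successor in Z. Already a fixed point.
Sat(A[safe U EG (empty | safe)]) = {s0, s1, s5, s6}
EF A[safe U EG (empty | safe)]: least fixpoint, start Z0 = {s0, s1, s5, s6}, add states with some successor in Z. Z1 = {s0, s1, s3, s5, s6}; fixed.
Sat(EF A[safe U EG (empty | safe)]) = {s0, s1, s3, s5, s6}
s7 ∉ Sat(EF A[safe U EG (empty | safe)]) = {s0, s1, s3, s5, s6}, so the formula does not hold at s7.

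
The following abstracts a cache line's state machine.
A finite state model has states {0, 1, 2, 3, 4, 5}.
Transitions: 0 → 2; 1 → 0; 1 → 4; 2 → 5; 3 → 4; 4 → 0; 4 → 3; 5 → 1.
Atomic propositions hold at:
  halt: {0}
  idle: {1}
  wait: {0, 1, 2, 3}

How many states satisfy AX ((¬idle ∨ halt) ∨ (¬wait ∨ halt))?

Sat(¬idle) = {0, 2, 3, 4, 5}
Sat(¬idle ∨ halt) = {0, 2, 3, 4, 5}
Sat(¬wait) = {4, 5}
Sat(¬wait ∨ halt) = {0, 4, 5}
Sat((¬idle ∨ halt) ∨ (¬wait ∨ halt)) = {0, 2, 3, 4, 5}
Sat(AX ((¬idle ∨ halt) ∨ (¬wait ∨ halt))) = {s : every successor in {0, 2, 3, 4, 5}} = {0, 1, 2, 3, 4}
|Sat(AX ((¬idle ∨ halt) ∨ (¬wait ∨ halt)))| = |{0, 1, 2, 3, 4}| = 5.

5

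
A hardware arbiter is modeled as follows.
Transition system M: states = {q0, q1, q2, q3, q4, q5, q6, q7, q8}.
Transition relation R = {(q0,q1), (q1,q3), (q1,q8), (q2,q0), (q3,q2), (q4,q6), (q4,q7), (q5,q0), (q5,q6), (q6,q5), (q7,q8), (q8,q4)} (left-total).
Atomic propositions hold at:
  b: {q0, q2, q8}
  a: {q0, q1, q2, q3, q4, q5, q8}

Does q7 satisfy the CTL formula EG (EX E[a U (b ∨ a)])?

Sat(b ∨ a) = {q0, q1, q2, q3, q4, q5, q8}
E[a U (b ∨ a)]: least fixpoint, start Z0 = Sat((b ∨ a)) = {q0, q1, q2, q3, q4, q5, q8}, add states in Sat(a) with some successor in Z. Already a fixed point.
Sat(E[a U (b ∨ a)]) = {q0, q1, q2, q3, q4, q5, q8}
Sat(EX E[a U (b ∨ a)]) = {s : some successor in {q0, q1, q2, q3, q4, q5, q8}} = {q0, q1, q2, q3, q5, q6, q7, q8}
EG (EX E[a U (b ∨ a)]): greatest fixpoint, start Z0 = {q0, q1, q2, q3, q5, q6, q7, q8}, keep only states in Sat with some successor in Z. Z1 = {q0, q1, q2, q3, q5, q6, q7}; Z2 = {q0, q1, q2, q3, q5, q6}; fixed.
Sat(EG (EX E[a U (b ∨ a)])) = {q0, q1, q2, q3, q5, q6}
q7 ∉ Sat(EG (EX E[a U (b ∨ a)])) = {q0, q1, q2, q3, q5, q6}, so the formula does not hold at q7.

No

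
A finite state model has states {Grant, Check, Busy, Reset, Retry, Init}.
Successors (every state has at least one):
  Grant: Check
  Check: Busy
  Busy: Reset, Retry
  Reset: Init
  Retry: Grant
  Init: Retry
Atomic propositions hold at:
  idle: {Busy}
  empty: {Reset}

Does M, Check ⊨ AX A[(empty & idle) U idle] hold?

Yes

Sat(empty & idle) = ∅
A[(empty & idle) U idle]: least fixpoint, start Z0 = Sat(idle) = {Busy}, add states in Sat(empty & idle) with every successor in Z. Already a fixed point.
Sat(A[(empty & idle) U idle]) = {Busy}
Sat(AX A[(empty & idle) U idle]) = {s : every successor in {Busy}} = {Check}
Check ∈ Sat(AX A[(empty & idle) U idle]) = {Check}, so the formula holds at Check.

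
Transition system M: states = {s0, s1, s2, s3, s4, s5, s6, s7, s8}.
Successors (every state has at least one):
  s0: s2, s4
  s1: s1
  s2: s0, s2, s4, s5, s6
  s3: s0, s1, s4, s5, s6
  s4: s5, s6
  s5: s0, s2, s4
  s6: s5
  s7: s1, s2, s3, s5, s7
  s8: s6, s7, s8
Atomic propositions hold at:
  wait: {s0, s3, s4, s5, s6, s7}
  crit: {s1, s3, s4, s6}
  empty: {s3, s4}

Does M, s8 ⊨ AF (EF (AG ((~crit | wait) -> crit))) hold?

Sat(~crit) = {s0, s2, s5, s7, s8}
Sat(~crit | wait) = {s0, s2, s3, s4, s5, s6, s7, s8}
Sat((~crit | wait) -> crit) = {s1, s3, s4, s6}
AG ((~crit | wait) -> crit): greatest fixpoint, start Z0 = {s1, s3, s4, s6}, keep only states in Sat with every successor in Z. Z1 = {s1}; fixed.
Sat(AG ((~crit | wait) -> crit)) = {s1}
EF (AG ((~crit | wait) -> crit)): least fixpoint, start Z0 = {s1}, add states with some successor in Z. Z1 = {s1, s3, s7}; Z2 = {s1, s3, s7, s8}; fixed.
Sat(EF (AG ((~crit | wait) -> crit))) = {s1, s3, s7, s8}
AF (EF (AG ((~crit | wait) -> crit))): least fixpoint, start Z0 = {s1, s3, s7, s8}, add states with every successor in Z. Already a fixed point.
Sat(AF (EF (AG ((~crit | wait) -> crit)))) = {s1, s3, s7, s8}
s8 ∈ Sat(AF (EF (AG ((~crit | wait) -> crit)))) = {s1, s3, s7, s8}, so the formula holds at s8.

Yes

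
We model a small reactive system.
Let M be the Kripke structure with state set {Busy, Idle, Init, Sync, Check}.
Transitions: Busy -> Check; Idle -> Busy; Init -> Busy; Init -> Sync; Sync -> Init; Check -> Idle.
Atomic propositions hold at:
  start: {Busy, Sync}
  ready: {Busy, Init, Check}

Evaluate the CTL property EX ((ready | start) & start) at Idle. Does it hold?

Sat(ready | start) = {Busy, Init, Sync, Check}
Sat((ready | start) & start) = {Busy, Sync}
Sat(EX ((ready | start) & start)) = {s : some successor in {Busy, Sync}} = {Idle, Init}
Idle ∈ Sat(EX ((ready | start) & start)) = {Idle, Init}, so the formula holds at Idle.

Yes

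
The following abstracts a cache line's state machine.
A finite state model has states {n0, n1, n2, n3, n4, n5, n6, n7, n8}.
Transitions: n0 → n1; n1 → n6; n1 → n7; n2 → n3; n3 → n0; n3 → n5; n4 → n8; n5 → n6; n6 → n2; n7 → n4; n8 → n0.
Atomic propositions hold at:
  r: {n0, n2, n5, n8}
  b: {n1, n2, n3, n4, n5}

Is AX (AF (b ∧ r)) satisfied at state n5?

Sat(b ∧ r) = {n2, n5}
AF (b ∧ r): least fixpoint, start Z0 = {n2, n5}, add states with every successor in Z. Z1 = {n2, n5, n6}; fixed.
Sat(AF (b ∧ r)) = {n2, n5, n6}
Sat(AX (AF (b ∧ r))) = {s : every successor in {n2, n5, n6}} = {n5, n6}
n5 ∈ Sat(AX (AF (b ∧ r))) = {n5, n6}, so the formula holds at n5.

Yes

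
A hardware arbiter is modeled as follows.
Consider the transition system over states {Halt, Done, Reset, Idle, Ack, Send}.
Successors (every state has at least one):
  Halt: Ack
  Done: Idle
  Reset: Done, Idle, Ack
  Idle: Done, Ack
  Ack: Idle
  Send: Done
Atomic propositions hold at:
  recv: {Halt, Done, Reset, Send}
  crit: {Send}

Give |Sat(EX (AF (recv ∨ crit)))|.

3

Sat(recv ∨ crit) = {Halt, Done, Reset, Send}
AF (recv ∨ crit): least fixpoint, start Z0 = {Halt, Done, Reset, Send}, add states with every successor in Z. Already a fixed point.
Sat(AF (recv ∨ crit)) = {Halt, Done, Reset, Send}
Sat(EX (AF (recv ∨ crit))) = {s : some successor in {Halt, Done, Reset, Send}} = {Reset, Idle, Send}
|Sat(EX (AF (recv ∨ crit)))| = |{Reset, Idle, Send}| = 3.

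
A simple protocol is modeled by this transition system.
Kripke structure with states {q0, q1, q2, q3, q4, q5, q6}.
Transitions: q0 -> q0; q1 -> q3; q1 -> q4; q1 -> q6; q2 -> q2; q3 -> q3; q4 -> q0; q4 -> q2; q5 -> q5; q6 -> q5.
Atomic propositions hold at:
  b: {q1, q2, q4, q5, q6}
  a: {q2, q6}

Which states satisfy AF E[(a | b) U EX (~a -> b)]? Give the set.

{q1, q2, q4, q5, q6}

Sat(a | b) = {q1, q2, q4, q5, q6}
Sat(~a) = {q0, q1, q3, q4, q5}
Sat(~a -> b) = {q1, q2, q4, q5, q6}
Sat(EX (~a -> b)) = {s : some successor in {q1, q2, q4, q5, q6}} = {q1, q2, q4, q5, q6}
E[(a | b) U EX (~a -> b)]: least fixpoint, start Z0 = Sat(EX (~a -> b)) = {q1, q2, q4, q5, q6}, add states in Sat(a | b) with some successor in Z. Already a fixed point.
Sat(E[(a | b) U EX (~a -> b)]) = {q1, q2, q4, q5, q6}
AF E[(a | b) U EX (~a -> b)]: least fixpoint, start Z0 = {q1, q2, q4, q5, q6}, add states with every successor in Z. Already a fixed point.
Sat(AF E[(a | b) U EX (~a -> b)]) = {q1, q2, q4, q5, q6}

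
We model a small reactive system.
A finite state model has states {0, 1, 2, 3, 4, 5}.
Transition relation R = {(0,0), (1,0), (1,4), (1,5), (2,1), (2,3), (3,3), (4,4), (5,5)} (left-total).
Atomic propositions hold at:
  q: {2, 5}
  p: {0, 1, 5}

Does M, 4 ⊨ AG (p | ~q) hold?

Sat(~q) = {0, 1, 3, 4}
Sat(p | ~q) = {0, 1, 3, 4, 5}
AG (p | ~q): greatest fixpoint, start Z0 = {0, 1, 3, 4, 5}, keep only states in Sat with every successor in Z. Already a fixed point.
Sat(AG (p | ~q)) = {0, 1, 3, 4, 5}
4 ∈ Sat(AG (p | ~q)) = {0, 1, 3, 4, 5}, so the formula holds at 4.

Yes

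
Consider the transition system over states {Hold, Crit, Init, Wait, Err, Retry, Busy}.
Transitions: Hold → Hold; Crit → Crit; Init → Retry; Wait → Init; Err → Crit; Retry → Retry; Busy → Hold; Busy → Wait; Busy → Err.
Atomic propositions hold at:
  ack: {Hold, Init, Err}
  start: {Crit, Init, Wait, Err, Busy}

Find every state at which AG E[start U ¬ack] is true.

Sat(¬ack) = {Crit, Wait, Retry, Busy}
E[start U ¬ack]: least fixpoint, start Z0 = Sat(¬ack) = {Crit, Wait, Retry, Busy}, add states in Sat(start) with some successor in Z. Z1 = {Crit, Init, Wait, Err, Retry, Busy}; fixed.
Sat(E[start U ¬ack]) = {Crit, Init, Wait, Err, Retry, Busy}
AG E[start U ¬ack]: greatest fixpoint, start Z0 = {Crit, Init, Wait, Err, Retry, Busy}, keep only states in Sat with every successor in Z. Z1 = {Crit, Init, Wait, Err, Retry}; fixed.
Sat(AG E[start U ¬ack]) = {Crit, Init, Wait, Err, Retry}

{Crit, Init, Wait, Err, Retry}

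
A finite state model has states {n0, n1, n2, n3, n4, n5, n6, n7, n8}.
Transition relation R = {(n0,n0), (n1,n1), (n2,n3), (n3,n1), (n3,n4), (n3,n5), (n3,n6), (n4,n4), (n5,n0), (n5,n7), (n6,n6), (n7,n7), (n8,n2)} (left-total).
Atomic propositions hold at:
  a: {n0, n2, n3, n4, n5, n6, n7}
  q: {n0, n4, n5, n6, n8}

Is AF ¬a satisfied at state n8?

Sat(¬a) = {n1, n8}
AF ¬a: least fixpoint, start Z0 = {n1, n8}, add states with every successor in Z. Already a fixed point.
Sat(AF ¬a) = {n1, n8}
n8 ∈ Sat(AF ¬a) = {n1, n8}, so the formula holds at n8.

Yes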